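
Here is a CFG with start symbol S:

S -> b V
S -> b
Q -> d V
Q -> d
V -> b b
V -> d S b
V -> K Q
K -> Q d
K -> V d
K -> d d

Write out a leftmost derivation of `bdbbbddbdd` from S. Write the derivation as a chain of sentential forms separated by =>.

S => bV   [S -> b V]
bV => bKQ   [V -> K Q]
bKQ => bVdQ   [K -> V d]
bVdQ => bdSbdQ   [V -> d S b]
bdSbdQ => bdbVbdQ   [S -> b V]
bdbVbdQ => bdbKQbdQ   [V -> K Q]
bdbKQbdQ => bdbVdQbdQ   [K -> V d]
bdbVdQbdQ => bdbbbdQbdQ   [V -> b b]
bdbbbdQbdQ => bdbbbddbdQ   [Q -> d]
bdbbbddbdQ => bdbbbddbdd   [Q -> d]

S => bV => bKQ => bVdQ => bdSbdQ => bdbVbdQ => bdbKQbdQ => bdbVdQbdQ => bdbbbdQbdQ => bdbbbddbdQ => bdbbbddbdd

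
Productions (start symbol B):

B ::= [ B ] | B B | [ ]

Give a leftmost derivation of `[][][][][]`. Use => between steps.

B => BB   [B ::= B B]
BB => BBB   [B ::= B B]
BBB => BBBB   [B ::= B B]
BBBB => BBBBB   [B ::= B B]
BBBBB => []BBBB   [B ::= [ ]]
[]BBBB => [][]BBB   [B ::= [ ]]
[][]BBB => [][][]BB   [B ::= [ ]]
[][][]BB => [][][][]B   [B ::= [ ]]
[][][][]B => [][][][][]   [B ::= [ ]]

B=>BB=>BBB=>BBBB=>BBBBB=>[]BBBB=>[][]BBB=>[][][]BB=>[][][][]B=>[][][][][]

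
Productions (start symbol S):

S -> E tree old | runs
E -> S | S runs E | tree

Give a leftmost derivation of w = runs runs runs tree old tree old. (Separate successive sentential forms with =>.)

S => E tree old => S runs E tree old => runs runs E tree old => runs runs S tree old => runs runs E tree old tree old => runs runs S tree old tree old => runs runs runs tree old tree old

S => E tree old   [S -> E tree old]
E tree old => S runs E tree old   [E -> S runs E]
S runs E tree old => runs runs E tree old   [S -> runs]
runs runs E tree old => runs runs S tree old   [E -> S]
runs runs S tree old => runs runs E tree old tree old   [S -> E tree old]
runs runs E tree old tree old => runs runs S tree old tree old   [E -> S]
runs runs S tree old tree old => runs runs runs tree old tree old   [S -> runs]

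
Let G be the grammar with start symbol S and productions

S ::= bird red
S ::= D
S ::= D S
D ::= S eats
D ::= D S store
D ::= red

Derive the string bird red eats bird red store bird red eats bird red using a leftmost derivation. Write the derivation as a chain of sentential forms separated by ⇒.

S ⇒ D S ⇒ S eats S ⇒ D S eats S ⇒ D S store S eats S ⇒ S eats S store S eats S ⇒ bird red eats S store S eats S ⇒ bird red eats bird red store S eats S ⇒ bird red eats bird red store bird red eats S ⇒ bird red eats bird red store bird red eats bird red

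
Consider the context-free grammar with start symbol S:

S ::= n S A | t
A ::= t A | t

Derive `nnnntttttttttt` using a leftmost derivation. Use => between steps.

S => nSA => nnSAA => nnnSAAA => nnnnSAAAA => nnnntAAAA => nnnnttAAAA => nnnntttAAAA => nnnnttttAAAA => nnnntttttAAAA => nnnnttttttAAAA => nnnntttttttAAA => nnnnttttttttAA => nnnntttttttttA => nnnntttttttttt

S => nSA   [S ::= n S A]
nSA => nnSAA   [S ::= n S A]
nnSAA => nnnSAAA   [S ::= n S A]
nnnSAAA => nnnnSAAAA   [S ::= n S A]
nnnnSAAAA => nnnntAAAA   [S ::= t]
nnnntAAAA => nnnnttAAAA   [A ::= t A]
nnnnttAAAA => nnnntttAAAA   [A ::= t A]
nnnntttAAAA => nnnnttttAAAA   [A ::= t A]
nnnnttttAAAA => nnnntttttAAAA   [A ::= t A]
nnnntttttAAAA => nnnnttttttAAAA   [A ::= t A]
nnnnttttttAAAA => nnnntttttttAAA   [A ::= t]
nnnntttttttAAA => nnnnttttttttAA   [A ::= t]
nnnnttttttttAA => nnnntttttttttA   [A ::= t]
nnnntttttttttA => nnnntttttttttt   [A ::= t]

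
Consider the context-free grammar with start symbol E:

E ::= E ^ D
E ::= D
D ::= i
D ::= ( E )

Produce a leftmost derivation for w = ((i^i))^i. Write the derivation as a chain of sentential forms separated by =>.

E => E^D => D^D => (E)^D => (D)^D => ((E))^D => ((E^D))^D => ((D^D))^D => ((i^D))^D => ((i^i))^D => ((i^i))^i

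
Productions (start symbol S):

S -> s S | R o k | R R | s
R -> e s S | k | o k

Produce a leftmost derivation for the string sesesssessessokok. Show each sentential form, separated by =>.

S => sS   [S -> s S]
sS => sRR   [S -> R R]
sRR => sesSR   [R -> e s S]
sesSR => sesRRR   [S -> R R]
sesRRR => sesesSRR   [R -> e s S]
sesesSRR => sesessSRR   [S -> s S]
sesessSRR => sesesssSRR   [S -> s S]
sesesssSRR => sesesssRRRR   [S -> R R]
sesesssRRRR => sesesssesSRRR   [R -> e s S]
sesesssesSRRR => sesesssessRRR   [S -> s]
sesesssessRRR => sesesssessesSRR   [R -> e s S]
sesesssessesSRR => sesesssessessRR   [S -> s]
sesesssessessRR => sesesssessessokR   [R -> o k]
sesesssessessokR => sesesssessessokok   [R -> o k]

S=>sS=>sRR=>sesSR=>sesRRR=>sesesSRR=>sesessSRR=>sesesssSRR=>sesesssRRRR=>sesesssesSRRR=>sesesssessRRR=>sesesssessesSRR=>sesesssessessRR=>sesesssessessokR=>sesesssessessokok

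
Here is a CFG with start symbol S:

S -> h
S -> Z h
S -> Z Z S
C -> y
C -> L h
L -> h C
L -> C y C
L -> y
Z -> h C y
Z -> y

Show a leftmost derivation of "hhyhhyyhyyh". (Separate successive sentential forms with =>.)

S => ZZS   [S -> Z Z S]
ZZS => hCyZS   [Z -> h C y]
hCyZS => hLhyZS   [C -> L h]
hLhyZS => hCyChyZS   [L -> C y C]
hCyChyZS => hLhyChyZS   [C -> L h]
hLhyChyZS => hhChyChyZS   [L -> h C]
hhChyChyZS => hhLhhyChyZS   [C -> L h]
hhLhhyChyZS => hhyhhyChyZS   [L -> y]
hhyhhyChyZS => hhyhhyyhyZS   [C -> y]
hhyhhyyhyZS => hhyhhyyhyyS   [Z -> y]
hhyhhyyhyyS => hhyhhyyhyyh   [S -> h]

S => ZZS => hCyZS => hLhyZS => hCyChyZS => hLhyChyZS => hhChyChyZS => hhLhhyChyZS => hhyhhyChyZS => hhyhhyyhyZS => hhyhhyyhyyS => hhyhhyyhyyh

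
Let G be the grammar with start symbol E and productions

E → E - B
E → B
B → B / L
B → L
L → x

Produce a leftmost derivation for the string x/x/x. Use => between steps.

E => B   [E → B]
B => B/L   [B → B / L]
B/L => B/L/L   [B → B / L]
B/L/L => L/L/L   [B → L]
L/L/L => x/L/L   [L → x]
x/L/L => x/x/L   [L → x]
x/x/L => x/x/x   [L → x]

E => B => B/L => B/L/L => L/L/L => x/L/L => x/x/L => x/x/x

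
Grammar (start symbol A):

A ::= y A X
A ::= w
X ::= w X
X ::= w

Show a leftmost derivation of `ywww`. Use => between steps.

A => yAX   [A ::= y A X]
yAX => ywX   [A ::= w]
ywX => ywwX   [X ::= w X]
ywwX => ywww   [X ::= w]

A => yAX => ywX => ywwX => ywww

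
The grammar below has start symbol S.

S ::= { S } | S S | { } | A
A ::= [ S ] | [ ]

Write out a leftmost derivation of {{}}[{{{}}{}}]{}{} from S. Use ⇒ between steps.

S ⇒ SS ⇒ {S}S ⇒ {{}}S ⇒ {{}}SS ⇒ {{}}SSS ⇒ {{}}ASS ⇒ {{}}[S]SS ⇒ {{}}[{S}]SS ⇒ {{}}[{SS}]SS ⇒ {{}}[{{S}S}]SS ⇒ {{}}[{{{}}S}]SS ⇒ {{}}[{{{}}{}}]SS ⇒ {{}}[{{{}}{}}]{}S ⇒ {{}}[{{{}}{}}]{}{}

S ⇒ SS   [S ::= S S]
SS ⇒ {S}S   [S ::= { S }]
{S}S ⇒ {{}}S   [S ::= { }]
{{}}S ⇒ {{}}SS   [S ::= S S]
{{}}SS ⇒ {{}}SSS   [S ::= S S]
{{}}SSS ⇒ {{}}ASS   [S ::= A]
{{}}ASS ⇒ {{}}[S]SS   [A ::= [ S ]]
{{}}[S]SS ⇒ {{}}[{S}]SS   [S ::= { S }]
{{}}[{S}]SS ⇒ {{}}[{SS}]SS   [S ::= S S]
{{}}[{SS}]SS ⇒ {{}}[{{S}S}]SS   [S ::= { S }]
{{}}[{{S}S}]SS ⇒ {{}}[{{{}}S}]SS   [S ::= { }]
{{}}[{{{}}S}]SS ⇒ {{}}[{{{}}{}}]SS   [S ::= { }]
{{}}[{{{}}{}}]SS ⇒ {{}}[{{{}}{}}]{}S   [S ::= { }]
{{}}[{{{}}{}}]{}S ⇒ {{}}[{{{}}{}}]{}{}   [S ::= { }]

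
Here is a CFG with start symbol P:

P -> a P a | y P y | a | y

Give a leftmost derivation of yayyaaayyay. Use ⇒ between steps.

P⇒yPy⇒yaPay⇒yayPyay⇒yayyPyyay⇒yayyaPayyay⇒yayyaaayyay

P ⇒ yPy   [P -> y P y]
yPy ⇒ yaPay   [P -> a P a]
yaPay ⇒ yayPyay   [P -> y P y]
yayPyay ⇒ yayyPyyay   [P -> y P y]
yayyPyyay ⇒ yayyaPayyay   [P -> a P a]
yayyaPayyay ⇒ yayyaaayyay   [P -> a]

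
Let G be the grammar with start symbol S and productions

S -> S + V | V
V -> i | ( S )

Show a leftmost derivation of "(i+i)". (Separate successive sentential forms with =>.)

S => V => (S) => (S+V) => (V+V) => (i+V) => (i+i)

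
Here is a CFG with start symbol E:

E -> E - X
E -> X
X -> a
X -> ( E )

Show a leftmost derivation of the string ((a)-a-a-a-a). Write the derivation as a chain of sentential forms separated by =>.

E => X   [E -> X]
X => (E)   [X -> ( E )]
(E) => (E-X)   [E -> E - X]
(E-X) => (E-X-X)   [E -> E - X]
(E-X-X) => (E-X-X-X)   [E -> E - X]
(E-X-X-X) => (E-X-X-X-X)   [E -> E - X]
(E-X-X-X-X) => (X-X-X-X-X)   [E -> X]
(X-X-X-X-X) => ((E)-X-X-X-X)   [X -> ( E )]
((E)-X-X-X-X) => ((X)-X-X-X-X)   [E -> X]
((X)-X-X-X-X) => ((a)-X-X-X-X)   [X -> a]
((a)-X-X-X-X) => ((a)-a-X-X-X)   [X -> a]
((a)-a-X-X-X) => ((a)-a-a-X-X)   [X -> a]
((a)-a-a-X-X) => ((a)-a-a-a-X)   [X -> a]
((a)-a-a-a-X) => ((a)-a-a-a-a)   [X -> a]

E => X => (E) => (E-X) => (E-X-X) => (E-X-X-X) => (E-X-X-X-X) => (X-X-X-X-X) => ((E)-X-X-X-X) => ((X)-X-X-X-X) => ((a)-X-X-X-X) => ((a)-a-X-X-X) => ((a)-a-a-X-X) => ((a)-a-a-a-X) => ((a)-a-a-a-a)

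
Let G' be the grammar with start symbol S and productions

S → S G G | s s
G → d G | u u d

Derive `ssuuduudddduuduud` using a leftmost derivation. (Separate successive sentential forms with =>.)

S => SGG   [S → S G G]
SGG => SGGGG   [S → S G G]
SGGGG => ssGGGG   [S → s s]
ssGGGG => ssuudGGG   [G → u u d]
ssuudGGG => ssuuduudGG   [G → u u d]
ssuuduudGG => ssuuduuddGG   [G → d G]
ssuuduuddGG => ssuuduudddGG   [G → d G]
ssuuduudddGG => ssuuduuddddGG   [G → d G]
ssuuduuddddGG => ssuuduudddduudG   [G → u u d]
ssuuduudddduudG => ssuuduudddduuduud   [G → u u d]

S => SGG => SGGGG => ssGGGG => ssuudGGG => ssuuduudGG => ssuuduuddGG => ssuuduudddGG => ssuuduuddddGG => ssuuduudddduudG => ssuuduudddduuduud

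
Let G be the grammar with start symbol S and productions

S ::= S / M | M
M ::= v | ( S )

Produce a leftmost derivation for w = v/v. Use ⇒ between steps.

S ⇒ S/M   [S ::= S / M]
S/M ⇒ M/M   [S ::= M]
M/M ⇒ v/M   [M ::= v]
v/M ⇒ v/v   [M ::= v]

S⇒S/M⇒M/M⇒v/M⇒v/v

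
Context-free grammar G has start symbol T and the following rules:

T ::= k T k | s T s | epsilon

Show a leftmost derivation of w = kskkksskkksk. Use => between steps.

T => kTk   [T ::= k T k]
kTk => ksTsk   [T ::= s T s]
ksTsk => kskTksk   [T ::= k T k]
kskTksk => kskkTkksk   [T ::= k T k]
kskkTkksk => kskkkTkkksk   [T ::= k T k]
kskkkTkkksk => kskkksTskkksk   [T ::= s T s]
kskkksTskkksk => kskkksskkksk   [T ::= epsilon]

T => kTk => ksTsk => kskTksk => kskkTkksk => kskkkTkkksk => kskkksTskkksk => kskkksskkksk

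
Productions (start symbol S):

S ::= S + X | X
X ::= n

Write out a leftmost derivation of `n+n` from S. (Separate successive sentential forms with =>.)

S => S+X => X+X => n+X => n+n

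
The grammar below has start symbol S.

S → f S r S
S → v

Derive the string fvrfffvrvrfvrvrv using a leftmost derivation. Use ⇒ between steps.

S ⇒ fSrS   [S → f S r S]
fSrS ⇒ fvrS   [S → v]
fvrS ⇒ fvrfSrS   [S → f S r S]
fvrfSrS ⇒ fvrffSrSrS   [S → f S r S]
fvrffSrSrS ⇒ fvrfffSrSrSrS   [S → f S r S]
fvrfffSrSrSrS ⇒ fvrfffvrSrSrS   [S → v]
fvrfffvrSrSrS ⇒ fvrfffvrvrSrS   [S → v]
fvrfffvrvrSrS ⇒ fvrfffvrvrfSrSrS   [S → f S r S]
fvrfffvrvrfSrSrS ⇒ fvrfffvrvrfvrSrS   [S → v]
fvrfffvrvrfvrSrS ⇒ fvrfffvrvrfvrvrS   [S → v]
fvrfffvrvrfvrvrS ⇒ fvrfffvrvrfvrvrv   [S → v]

S⇒fSrS⇒fvrS⇒fvrfSrS⇒fvrffSrSrS⇒fvrfffSrSrSrS⇒fvrfffvrSrSrS⇒fvrfffvrvrSrS⇒fvrfffvrvrfSrSrS⇒fvrfffvrvrfvrSrS⇒fvrfffvrvrfvrvrS⇒fvrfffvrvrfvrvrv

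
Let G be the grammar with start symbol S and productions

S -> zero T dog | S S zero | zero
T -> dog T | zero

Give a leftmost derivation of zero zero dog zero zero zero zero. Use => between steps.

S => S S zero   [S -> S S zero]
S S zero => S S zero S zero   [S -> S S zero]
S S zero S zero => zero T dog S zero S zero   [S -> zero T dog]
zero T dog S zero S zero => zero zero dog S zero S zero   [T -> zero]
zero zero dog S zero S zero => zero zero dog zero zero S zero   [S -> zero]
zero zero dog zero zero S zero => zero zero dog zero zero zero zero   [S -> zero]

S => S S zero => S S zero S zero => zero T dog S zero S zero => zero zero dog S zero S zero => zero zero dog zero zero S zero => zero zero dog zero zero zero zero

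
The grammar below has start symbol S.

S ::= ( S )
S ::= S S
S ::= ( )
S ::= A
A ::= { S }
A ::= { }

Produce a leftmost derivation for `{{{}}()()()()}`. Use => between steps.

S => A => {S} => {SS} => {SSS} => {SSSS} => {SSSSS} => {ASSSS} => {{S}SSSS} => {{A}SSSS} => {{{}}SSSS} => {{{}}()SSS} => {{{}}()()SS} => {{{}}()()()S} => {{{}}()()()()}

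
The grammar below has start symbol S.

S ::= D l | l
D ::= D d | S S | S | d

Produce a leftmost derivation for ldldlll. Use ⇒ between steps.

S ⇒ Dl ⇒ SSl ⇒ DlSl ⇒ DdlSl ⇒ SSdlSl ⇒ lSdlSl ⇒ lDldlSl ⇒ ldldlSl ⇒ ldldlll

S ⇒ Dl   [S ::= D l]
Dl ⇒ SSl   [D ::= S S]
SSl ⇒ DlSl   [S ::= D l]
DlSl ⇒ DdlSl   [D ::= D d]
DdlSl ⇒ SSdlSl   [D ::= S S]
SSdlSl ⇒ lSdlSl   [S ::= l]
lSdlSl ⇒ lDldlSl   [S ::= D l]
lDldlSl ⇒ ldldlSl   [D ::= d]
ldldlSl ⇒ ldldlll   [S ::= l]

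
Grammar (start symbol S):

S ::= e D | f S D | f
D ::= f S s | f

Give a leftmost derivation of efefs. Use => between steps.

S => eD   [S ::= e D]
eD => efSs   [D ::= f S s]
efSs => efeDs   [S ::= e D]
efeDs => efefs   [D ::= f]

S => eD => efSs => efeDs => efefs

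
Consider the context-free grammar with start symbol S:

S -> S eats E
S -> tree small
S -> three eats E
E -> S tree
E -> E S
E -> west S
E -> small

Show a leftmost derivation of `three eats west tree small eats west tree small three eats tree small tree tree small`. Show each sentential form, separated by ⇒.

S ⇒ three eats E ⇒ three eats west S ⇒ three eats west S eats E ⇒ three eats west tree small eats E ⇒ three eats west tree small eats E S ⇒ three eats west tree small eats E S S ⇒ three eats west tree small eats west S S S ⇒ three eats west tree small eats west tree small S S ⇒ three eats west tree small eats west tree small three eats E S ⇒ three eats west tree small eats west tree small three eats S tree S ⇒ three eats west tree small eats west tree small three eats tree small tree S ⇒ three eats west tree small eats west tree small three eats tree small tree tree small

S ⇒ three eats E   [S -> three eats E]
three eats E ⇒ three eats west S   [E -> west S]
three eats west S ⇒ three eats west S eats E   [S -> S eats E]
three eats west S eats E ⇒ three eats west tree small eats E   [S -> tree small]
three eats west tree small eats E ⇒ three eats west tree small eats E S   [E -> E S]
three eats west tree small eats E S ⇒ three eats west tree small eats E S S   [E -> E S]
three eats west tree small eats E S S ⇒ three eats west tree small eats west S S S   [E -> west S]
three eats west tree small eats west S S S ⇒ three eats west tree small eats west tree small S S   [S -> tree small]
three eats west tree small eats west tree small S S ⇒ three eats west tree small eats west tree small three eats E S   [S -> three eats E]
three eats west tree small eats west tree small three eats E S ⇒ three eats west tree small eats west tree small three eats S tree S   [E -> S tree]
three eats west tree small eats west tree small three eats S tree S ⇒ three eats west tree small eats west tree small three eats tree small tree S   [S -> tree small]
three eats west tree small eats west tree small three eats tree small tree S ⇒ three eats west tree small eats west tree small three eats tree small tree tree small   [S -> tree small]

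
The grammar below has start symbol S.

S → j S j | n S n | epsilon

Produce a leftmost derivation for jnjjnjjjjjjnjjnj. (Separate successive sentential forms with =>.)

S=>jSj=>jnSnj=>jnjSjnj=>jnjjSjjnj=>jnjjnSnjjnj=>jnjjnjSjnjjnj=>jnjjnjjSjjnjjnj=>jnjjnjjjSjjjnjjnj=>jnjjnjjjjjjnjjnj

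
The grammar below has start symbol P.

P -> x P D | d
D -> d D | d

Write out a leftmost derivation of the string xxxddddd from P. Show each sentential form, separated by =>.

P => xPD   [P -> x P D]
xPD => xxPDD   [P -> x P D]
xxPDD => xxxPDDD   [P -> x P D]
xxxPDDD => xxxdDDD   [P -> d]
xxxdDDD => xxxddDD   [D -> d]
xxxddDD => xxxdddD   [D -> d]
xxxdddD => xxxddddD   [D -> d D]
xxxddddD => xxxddddd   [D -> d]

P => xPD => xxPDD => xxxPDDD => xxxdDDD => xxxddDD => xxxdddD => xxxddddD => xxxddddd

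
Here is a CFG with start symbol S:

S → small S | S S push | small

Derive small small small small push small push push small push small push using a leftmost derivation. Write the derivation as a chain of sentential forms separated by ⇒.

S ⇒ S S push ⇒ S S push S push ⇒ S S push S push S push ⇒ small S S push S push S push ⇒ small small S push S push S push ⇒ small small S S push push S push S push ⇒ small small S S push S push push S push S push ⇒ small small small S push S push push S push S push ⇒ small small small small push S push push S push S push ⇒ small small small small push small push push S push S push ⇒ small small small small push small push push small push S push ⇒ small small small small push small push push small push small push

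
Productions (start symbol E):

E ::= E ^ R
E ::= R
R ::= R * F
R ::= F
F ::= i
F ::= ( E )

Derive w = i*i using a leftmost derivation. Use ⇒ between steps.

E ⇒ R ⇒ R*F ⇒ F*F ⇒ i*F ⇒ i*i

E ⇒ R   [E ::= R]
R ⇒ R*F   [R ::= R * F]
R*F ⇒ F*F   [R ::= F]
F*F ⇒ i*F   [F ::= i]
i*F ⇒ i*i   [F ::= i]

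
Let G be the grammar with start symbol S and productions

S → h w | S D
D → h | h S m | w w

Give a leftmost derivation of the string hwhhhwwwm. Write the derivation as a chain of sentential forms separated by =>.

S => SD   [S → S D]
SD => SDD   [S → S D]
SDD => hwDD   [S → h w]
hwDD => hwhD   [D → h]
hwhD => hwhhSm   [D → h S m]
hwhhSm => hwhhSDm   [S → S D]
hwhhSDm => hwhhhwDm   [S → h w]
hwhhhwDm => hwhhhwwwm   [D → w w]

S=>SD=>SDD=>hwDD=>hwhD=>hwhhSm=>hwhhSDm=>hwhhhwDm=>hwhhhwwwm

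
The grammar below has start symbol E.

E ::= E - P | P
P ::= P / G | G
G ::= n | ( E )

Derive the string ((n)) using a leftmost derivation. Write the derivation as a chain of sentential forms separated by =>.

E => P   [E ::= P]
P => G   [P ::= G]
G => (E)   [G ::= ( E )]
(E) => (P)   [E ::= P]
(P) => (G)   [P ::= G]
(G) => ((E))   [G ::= ( E )]
((E)) => ((P))   [E ::= P]
((P)) => ((G))   [P ::= G]
((G)) => ((n))   [G ::= n]

E=>P=>G=>(E)=>(P)=>(G)=>((E))=>((P))=>((G))=>((n))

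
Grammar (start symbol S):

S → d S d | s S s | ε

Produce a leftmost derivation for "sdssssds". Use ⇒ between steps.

S⇒sSs⇒sdSds⇒sdsSsds⇒sdssSssds⇒sdssssds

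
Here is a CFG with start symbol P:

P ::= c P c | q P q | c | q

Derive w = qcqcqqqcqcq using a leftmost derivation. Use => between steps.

P => qPq   [P ::= q P q]
qPq => qcPcq   [P ::= c P c]
qcPcq => qcqPqcq   [P ::= q P q]
qcqPqcq => qcqcPcqcq   [P ::= c P c]
qcqcPcqcq => qcqcqPqcqcq   [P ::= q P q]
qcqcqPqcqcq => qcqcqqqcqcq   [P ::= q]

P => qPq => qcPcq => qcqPqcq => qcqcPcqcq => qcqcqPqcqcq => qcqcqqqcqcq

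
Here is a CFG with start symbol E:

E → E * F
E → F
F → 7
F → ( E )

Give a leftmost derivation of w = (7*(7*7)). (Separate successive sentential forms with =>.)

E => F => (E) => (E*F) => (F*F) => (7*F) => (7*(E)) => (7*(E*F)) => (7*(F*F)) => (7*(7*F)) => (7*(7*7))

E => F   [E → F]
F => (E)   [F → ( E )]
(E) => (E*F)   [E → E * F]
(E*F) => (F*F)   [E → F]
(F*F) => (7*F)   [F → 7]
(7*F) => (7*(E))   [F → ( E )]
(7*(E)) => (7*(E*F))   [E → E * F]
(7*(E*F)) => (7*(F*F))   [E → F]
(7*(F*F)) => (7*(7*F))   [F → 7]
(7*(7*F)) => (7*(7*7))   [F → 7]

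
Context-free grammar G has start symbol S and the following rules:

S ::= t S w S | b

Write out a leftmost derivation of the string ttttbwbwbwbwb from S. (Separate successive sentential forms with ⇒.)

S ⇒ tSwS   [S ::= t S w S]
tSwS ⇒ ttSwSwS   [S ::= t S w S]
ttSwSwS ⇒ tttSwSwSwS   [S ::= t S w S]
tttSwSwSwS ⇒ ttttSwSwSwSwS   [S ::= t S w S]
ttttSwSwSwSwS ⇒ ttttbwSwSwSwS   [S ::= b]
ttttbwSwSwSwS ⇒ ttttbwbwSwSwS   [S ::= b]
ttttbwbwSwSwS ⇒ ttttbwbwbwSwS   [S ::= b]
ttttbwbwbwSwS ⇒ ttttbwbwbwbwS   [S ::= b]
ttttbwbwbwbwS ⇒ ttttbwbwbwbwb   [S ::= b]

S⇒tSwS⇒ttSwSwS⇒tttSwSwSwS⇒ttttSwSwSwSwS⇒ttttbwSwSwSwS⇒ttttbwbwSwSwS⇒ttttbwbwbwSwS⇒ttttbwbwbwbwS⇒ttttbwbwbwbwb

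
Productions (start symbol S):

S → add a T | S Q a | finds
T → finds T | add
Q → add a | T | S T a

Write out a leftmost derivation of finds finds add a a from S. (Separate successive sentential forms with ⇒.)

S ⇒ S Q a   [S → S Q a]
S Q a ⇒ finds Q a   [S → finds]
finds Q a ⇒ finds S T a a   [Q → S T a]
finds S T a a ⇒ finds finds T a a   [S → finds]
finds finds T a a ⇒ finds finds add a a   [T → add]

S ⇒ S Q a ⇒ finds Q a ⇒ finds S T a a ⇒ finds finds T a a ⇒ finds finds add a a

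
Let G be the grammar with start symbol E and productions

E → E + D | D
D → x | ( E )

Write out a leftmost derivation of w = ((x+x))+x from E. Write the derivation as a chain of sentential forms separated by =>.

E => E+D   [E → E + D]
E+D => D+D   [E → D]
D+D => (E)+D   [D → ( E )]
(E)+D => (D)+D   [E → D]
(D)+D => ((E))+D   [D → ( E )]
((E))+D => ((E+D))+D   [E → E + D]
((E+D))+D => ((D+D))+D   [E → D]
((D+D))+D => ((x+D))+D   [D → x]
((x+D))+D => ((x+x))+D   [D → x]
((x+x))+D => ((x+x))+x   [D → x]

E=>E+D=>D+D=>(E)+D=>(D)+D=>((E))+D=>((E+D))+D=>((D+D))+D=>((x+D))+D=>((x+x))+D=>((x+x))+x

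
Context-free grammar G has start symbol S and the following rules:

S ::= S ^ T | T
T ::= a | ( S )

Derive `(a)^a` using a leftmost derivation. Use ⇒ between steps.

S ⇒ S^T ⇒ T^T ⇒ (S)^T ⇒ (T)^T ⇒ (a)^T ⇒ (a)^a

S ⇒ S^T   [S ::= S ^ T]
S^T ⇒ T^T   [S ::= T]
T^T ⇒ (S)^T   [T ::= ( S )]
(S)^T ⇒ (T)^T   [S ::= T]
(T)^T ⇒ (a)^T   [T ::= a]
(a)^T ⇒ (a)^a   [T ::= a]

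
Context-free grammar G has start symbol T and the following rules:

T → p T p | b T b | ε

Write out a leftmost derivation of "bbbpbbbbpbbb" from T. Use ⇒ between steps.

T ⇒ bTb   [T → b T b]
bTb ⇒ bbTbb   [T → b T b]
bbTbb ⇒ bbbTbbb   [T → b T b]
bbbTbbb ⇒ bbbpTpbbb   [T → p T p]
bbbpTpbbb ⇒ bbbpbTbpbbb   [T → b T b]
bbbpbTbpbbb ⇒ bbbpbbTbbpbbb   [T → b T b]
bbbpbbTbbpbbb ⇒ bbbpbbbbpbbb   [T → ε]

T ⇒ bTb ⇒ bbTbb ⇒ bbbTbbb ⇒ bbbpTpbbb ⇒ bbbpbTbpbbb ⇒ bbbpbbTbbpbbb ⇒ bbbpbbbbpbbb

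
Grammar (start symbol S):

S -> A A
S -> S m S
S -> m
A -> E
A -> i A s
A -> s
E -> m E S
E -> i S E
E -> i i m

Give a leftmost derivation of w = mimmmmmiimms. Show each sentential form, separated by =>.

S => AA   [S -> A A]
AA => EA   [A -> E]
EA => mESA   [E -> m E S]
mESA => miSESA   [E -> i S E]
miSESA => miSmSESA   [S -> S m S]
miSmSESA => miSmSmSESA   [S -> S m S]
miSmSmSESA => mimmSmSESA   [S -> m]
mimmSmSESA => mimmmmSESA   [S -> m]
mimmmmSESA => mimmmmmESA   [S -> m]
mimmmmmESA => mimmmmmiimSA   [E -> i i m]
mimmmmmiimSA => mimmmmmiimmA   [S -> m]
mimmmmmiimmA => mimmmmmiimms   [A -> s]

S => AA => EA => mESA => miSESA => miSmSESA => miSmSmSESA => mimmSmSESA => mimmmmSESA => mimmmmmESA => mimmmmmiimSA => mimmmmmiimmA => mimmmmmiimms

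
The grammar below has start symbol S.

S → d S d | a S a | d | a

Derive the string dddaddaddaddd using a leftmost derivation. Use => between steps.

S => dSd => ddSdd => dddSddd => dddaSaddd => dddadSdaddd => dddaddSddaddd => dddaddaddaddd

S => dSd   [S → d S d]
dSd => ddSdd   [S → d S d]
ddSdd => dddSddd   [S → d S d]
dddSddd => dddaSaddd   [S → a S a]
dddaSaddd => dddadSdaddd   [S → d S d]
dddadSdaddd => dddaddSddaddd   [S → d S d]
dddaddSddaddd => dddaddaddaddd   [S → a]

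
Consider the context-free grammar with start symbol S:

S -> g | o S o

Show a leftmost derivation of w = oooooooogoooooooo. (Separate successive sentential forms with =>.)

S => oSo => ooSoo => oooSooo => ooooSoooo => oooooSooooo => ooooooSoooooo => oooooooSooooooo => ooooooooSoooooooo => oooooooogoooooooo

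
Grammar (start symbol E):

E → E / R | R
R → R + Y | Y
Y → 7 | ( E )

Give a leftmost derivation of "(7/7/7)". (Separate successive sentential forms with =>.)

E => R   [E → R]
R => Y   [R → Y]
Y => (E)   [Y → ( E )]
(E) => (E/R)   [E → E / R]
(E/R) => (E/R/R)   [E → E / R]
(E/R/R) => (R/R/R)   [E → R]
(R/R/R) => (Y/R/R)   [R → Y]
(Y/R/R) => (7/R/R)   [Y → 7]
(7/R/R) => (7/Y/R)   [R → Y]
(7/Y/R) => (7/7/R)   [Y → 7]
(7/7/R) => (7/7/Y)   [R → Y]
(7/7/Y) => (7/7/7)   [Y → 7]

E => R => Y => (E) => (E/R) => (E/R/R) => (R/R/R) => (Y/R/R) => (7/R/R) => (7/Y/R) => (7/7/R) => (7/7/Y) => (7/7/7)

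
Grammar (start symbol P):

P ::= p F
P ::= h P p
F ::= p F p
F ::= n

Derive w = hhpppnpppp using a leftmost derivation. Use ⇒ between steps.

P⇒hPp⇒hhPpp⇒hhpFpp⇒hhppFppp⇒hhpppFpppp⇒hhpppnpppp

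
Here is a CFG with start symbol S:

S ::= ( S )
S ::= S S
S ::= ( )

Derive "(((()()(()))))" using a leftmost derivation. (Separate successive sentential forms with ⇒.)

S ⇒ (S) ⇒ ((S)) ⇒ (((S))) ⇒ (((SS))) ⇒ (((SSS))) ⇒ (((()SS))) ⇒ (((()()S))) ⇒ (((()()(S)))) ⇒ (((()()(()))))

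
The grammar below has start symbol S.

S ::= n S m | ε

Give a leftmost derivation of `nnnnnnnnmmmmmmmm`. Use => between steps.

S=>nSm=>nnSmm=>nnnSmmm=>nnnnSmmmm=>nnnnnSmmmmm=>nnnnnnSmmmmmm=>nnnnnnnSmmmmmmm=>nnnnnnnnSmmmmmmmm=>nnnnnnnnmmmmmmmm

S => nSm   [S ::= n S m]
nSm => nnSmm   [S ::= n S m]
nnSmm => nnnSmmm   [S ::= n S m]
nnnSmmm => nnnnSmmmm   [S ::= n S m]
nnnnSmmmm => nnnnnSmmmmm   [S ::= n S m]
nnnnnSmmmmm => nnnnnnSmmmmmm   [S ::= n S m]
nnnnnnSmmmmmm => nnnnnnnSmmmmmmm   [S ::= n S m]
nnnnnnnSmmmmmmm => nnnnnnnnSmmmmmmmm   [S ::= n S m]
nnnnnnnnSmmmmmmmm => nnnnnnnnmmmmmmmm   [S ::= ε]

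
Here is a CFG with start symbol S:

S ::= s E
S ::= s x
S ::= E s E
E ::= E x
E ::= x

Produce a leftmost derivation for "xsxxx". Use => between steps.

S => EsE => xsE => xsEx => xsExx => xsxxx

S => EsE   [S ::= E s E]
EsE => xsE   [E ::= x]
xsE => xsEx   [E ::= E x]
xsEx => xsExx   [E ::= E x]
xsExx => xsxxx   [E ::= x]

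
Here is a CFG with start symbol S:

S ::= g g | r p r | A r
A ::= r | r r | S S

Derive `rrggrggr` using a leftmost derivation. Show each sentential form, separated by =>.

S => Ar => SSr => ArSr => SSrSr => ArSrSr => rrSrSr => rrggrSr => rrggrggr

S => Ar   [S ::= A r]
Ar => SSr   [A ::= S S]
SSr => ArSr   [S ::= A r]
ArSr => SSrSr   [A ::= S S]
SSrSr => ArSrSr   [S ::= A r]
ArSrSr => rrSrSr   [A ::= r]
rrSrSr => rrggrSr   [S ::= g g]
rrggrSr => rrggrggr   [S ::= g g]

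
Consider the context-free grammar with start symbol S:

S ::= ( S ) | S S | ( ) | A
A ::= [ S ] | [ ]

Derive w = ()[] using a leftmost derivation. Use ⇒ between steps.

S ⇒ SS   [S ::= S S]
SS ⇒ ()S   [S ::= ( )]
()S ⇒ ()A   [S ::= A]
()A ⇒ ()[]   [A ::= [ ]]

S ⇒ SS ⇒ ()S ⇒ ()A ⇒ ()[]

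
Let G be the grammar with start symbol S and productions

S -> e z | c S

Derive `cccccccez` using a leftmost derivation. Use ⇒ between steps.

S⇒cS⇒ccS⇒cccS⇒ccccS⇒cccccS⇒ccccccS⇒cccccccS⇒cccccccez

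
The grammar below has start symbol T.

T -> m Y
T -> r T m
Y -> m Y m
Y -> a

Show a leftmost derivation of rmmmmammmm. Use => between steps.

T => rTm   [T -> r T m]
rTm => rmYm   [T -> m Y]
rmYm => rmmYmm   [Y -> m Y m]
rmmYmm => rmmmYmmm   [Y -> m Y m]
rmmmYmmm => rmmmmYmmmm   [Y -> m Y m]
rmmmmYmmmm => rmmmmammmm   [Y -> a]

T => rTm => rmYm => rmmYmm => rmmmYmmm => rmmmmYmmmm => rmmmmammmm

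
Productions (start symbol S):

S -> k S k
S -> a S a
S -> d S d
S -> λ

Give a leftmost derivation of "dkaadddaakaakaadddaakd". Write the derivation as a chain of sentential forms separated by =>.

S => dSd => dkSkd => dkaSakd => dkaaSaakd => dkaadSdaakd => dkaaddSddaakd => dkaadddSdddaakd => dkaadddaSadddaakd => dkaadddaaSaadddaakd => dkaadddaakSkaadddaakd => dkaadddaakaSakaadddaakd => dkaadddaakaakaadddaakd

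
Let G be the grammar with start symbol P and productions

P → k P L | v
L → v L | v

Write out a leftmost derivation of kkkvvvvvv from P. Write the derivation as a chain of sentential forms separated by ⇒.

P ⇒ kPL ⇒ kkPLL ⇒ kkkPLLL ⇒ kkkvLLL ⇒ kkkvvLLL ⇒ kkkvvvLL ⇒ kkkvvvvL ⇒ kkkvvvvvL ⇒ kkkvvvvvv

P ⇒ kPL   [P → k P L]
kPL ⇒ kkPLL   [P → k P L]
kkPLL ⇒ kkkPLLL   [P → k P L]
kkkPLLL ⇒ kkkvLLL   [P → v]
kkkvLLL ⇒ kkkvvLLL   [L → v L]
kkkvvLLL ⇒ kkkvvvLL   [L → v]
kkkvvvLL ⇒ kkkvvvvL   [L → v]
kkkvvvvL ⇒ kkkvvvvvL   [L → v L]
kkkvvvvvL ⇒ kkkvvvvvv   [L → v]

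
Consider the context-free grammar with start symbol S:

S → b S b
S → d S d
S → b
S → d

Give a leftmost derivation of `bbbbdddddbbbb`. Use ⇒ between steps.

S ⇒ bSb ⇒ bbSbb ⇒ bbbSbbb ⇒ bbbbSbbbb ⇒ bbbbdSdbbbb ⇒ bbbbddSddbbbb ⇒ bbbbdddddbbbb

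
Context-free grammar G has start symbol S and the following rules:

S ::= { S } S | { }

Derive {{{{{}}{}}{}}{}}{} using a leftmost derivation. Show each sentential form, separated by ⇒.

S ⇒ {S}S   [S ::= { S } S]
{S}S ⇒ {{S}S}S   [S ::= { S } S]
{{S}S}S ⇒ {{{S}S}S}S   [S ::= { S } S]
{{{S}S}S}S ⇒ {{{{S}S}S}S}S   [S ::= { S } S]
{{{{S}S}S}S}S ⇒ {{{{{}}S}S}S}S   [S ::= { }]
{{{{{}}S}S}S}S ⇒ {{{{{}}{}}S}S}S   [S ::= { }]
{{{{{}}{}}S}S}S ⇒ {{{{{}}{}}{}}S}S   [S ::= { }]
{{{{{}}{}}{}}S}S ⇒ {{{{{}}{}}{}}{}}S   [S ::= { }]
{{{{{}}{}}{}}{}}S ⇒ {{{{{}}{}}{}}{}}{}   [S ::= { }]

S⇒{S}S⇒{{S}S}S⇒{{{S}S}S}S⇒{{{{S}S}S}S}S⇒{{{{{}}S}S}S}S⇒{{{{{}}{}}S}S}S⇒{{{{{}}{}}{}}S}S⇒{{{{{}}{}}{}}{}}S⇒{{{{{}}{}}{}}{}}{}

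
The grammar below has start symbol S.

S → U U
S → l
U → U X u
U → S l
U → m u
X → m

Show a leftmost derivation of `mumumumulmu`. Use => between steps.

S => UU => SlU => UUlU => UXuUlU => UXuXuUlU => muXuXuUlU => mumuXuUlU => mumumuUlU => mumumumulU => mumumumulmu

S => UU   [S → U U]
UU => SlU   [U → S l]
SlU => UUlU   [S → U U]
UUlU => UXuUlU   [U → U X u]
UXuUlU => UXuXuUlU   [U → U X u]
UXuXuUlU => muXuXuUlU   [U → m u]
muXuXuUlU => mumuXuUlU   [X → m]
mumuXuUlU => mumumuUlU   [X → m]
mumumuUlU => mumumumulU   [U → m u]
mumumumulU => mumumumulmu   [U → m u]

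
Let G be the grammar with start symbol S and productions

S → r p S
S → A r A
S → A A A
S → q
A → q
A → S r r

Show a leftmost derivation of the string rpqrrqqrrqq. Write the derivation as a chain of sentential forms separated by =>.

S => AAA => SrrAA => AAArrAA => SrrAArrAA => rpSrrAArrAA => rpqrrAArrAA => rpqrrqArrAA => rpqrrqqrrAA => rpqrrqqrrqA => rpqrrqqrrqq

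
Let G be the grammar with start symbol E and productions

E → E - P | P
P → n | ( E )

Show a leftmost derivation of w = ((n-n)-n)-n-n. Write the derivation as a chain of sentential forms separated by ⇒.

E ⇒ E-P ⇒ E-P-P ⇒ P-P-P ⇒ (E)-P-P ⇒ (E-P)-P-P ⇒ (P-P)-P-P ⇒ ((E)-P)-P-P ⇒ ((E-P)-P)-P-P ⇒ ((P-P)-P)-P-P ⇒ ((n-P)-P)-P-P ⇒ ((n-n)-P)-P-P ⇒ ((n-n)-n)-P-P ⇒ ((n-n)-n)-n-P ⇒ ((n-n)-n)-n-n

E ⇒ E-P   [E → E - P]
E-P ⇒ E-P-P   [E → E - P]
E-P-P ⇒ P-P-P   [E → P]
P-P-P ⇒ (E)-P-P   [P → ( E )]
(E)-P-P ⇒ (E-P)-P-P   [E → E - P]
(E-P)-P-P ⇒ (P-P)-P-P   [E → P]
(P-P)-P-P ⇒ ((E)-P)-P-P   [P → ( E )]
((E)-P)-P-P ⇒ ((E-P)-P)-P-P   [E → E - P]
((E-P)-P)-P-P ⇒ ((P-P)-P)-P-P   [E → P]
((P-P)-P)-P-P ⇒ ((n-P)-P)-P-P   [P → n]
((n-P)-P)-P-P ⇒ ((n-n)-P)-P-P   [P → n]
((n-n)-P)-P-P ⇒ ((n-n)-n)-P-P   [P → n]
((n-n)-n)-P-P ⇒ ((n-n)-n)-n-P   [P → n]
((n-n)-n)-n-P ⇒ ((n-n)-n)-n-n   [P → n]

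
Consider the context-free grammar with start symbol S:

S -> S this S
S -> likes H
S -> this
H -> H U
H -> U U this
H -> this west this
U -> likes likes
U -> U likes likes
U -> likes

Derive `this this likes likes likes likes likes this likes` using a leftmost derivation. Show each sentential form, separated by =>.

S => S this S => this this S => this this likes H => this this likes H U => this this likes U U this U => this this likes likes likes U this U => this this likes likes likes likes likes this U => this this likes likes likes likes likes this likes

S => S this S   [S -> S this S]
S this S => this this S   [S -> this]
this this S => this this likes H   [S -> likes H]
this this likes H => this this likes H U   [H -> H U]
this this likes H U => this this likes U U this U   [H -> U U this]
this this likes U U this U => this this likes likes likes U this U   [U -> likes likes]
this this likes likes likes U this U => this this likes likes likes likes likes this U   [U -> likes likes]
this this likes likes likes likes likes this U => this this likes likes likes likes likes this likes   [U -> likes]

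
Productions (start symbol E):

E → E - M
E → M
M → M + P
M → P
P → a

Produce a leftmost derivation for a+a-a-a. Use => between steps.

E => E-M => E-M-M => M-M-M => M+P-M-M => P+P-M-M => a+P-M-M => a+a-M-M => a+a-P-M => a+a-a-M => a+a-a-P => a+a-a-a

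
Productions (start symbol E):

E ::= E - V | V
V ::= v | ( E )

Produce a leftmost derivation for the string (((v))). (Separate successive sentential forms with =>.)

E => V => (E) => (V) => ((E)) => ((V)) => (((E))) => (((V))) => (((v)))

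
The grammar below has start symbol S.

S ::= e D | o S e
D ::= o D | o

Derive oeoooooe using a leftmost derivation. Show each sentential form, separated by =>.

S => oSe => oeDe => oeoDe => oeooDe => oeoooDe => oeooooDe => oeoooooe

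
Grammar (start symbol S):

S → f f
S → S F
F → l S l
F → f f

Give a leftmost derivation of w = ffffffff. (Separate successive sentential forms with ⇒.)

S ⇒ SF ⇒ SFF ⇒ SFFF ⇒ ffFFF ⇒ ffffFF ⇒ ffffffF ⇒ ffffffff

S ⇒ SF   [S → S F]
SF ⇒ SFF   [S → S F]
SFF ⇒ SFFF   [S → S F]
SFFF ⇒ ffFFF   [S → f f]
ffFFF ⇒ ffffFF   [F → f f]
ffffFF ⇒ ffffffF   [F → f f]
ffffffF ⇒ ffffffff   [F → f f]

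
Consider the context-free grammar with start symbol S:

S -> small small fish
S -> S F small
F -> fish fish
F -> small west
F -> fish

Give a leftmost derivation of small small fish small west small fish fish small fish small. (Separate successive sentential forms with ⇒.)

S ⇒ S F small   [S -> S F small]
S F small ⇒ S F small F small   [S -> S F small]
S F small F small ⇒ S F small F small F small   [S -> S F small]
S F small F small F small ⇒ small small fish F small F small F small   [S -> small small fish]
small small fish F small F small F small ⇒ small small fish small west small F small F small   [F -> small west]
small small fish small west small F small F small ⇒ small small fish small west small fish fish small F small   [F -> fish fish]
small small fish small west small fish fish small F small ⇒ small small fish small west small fish fish small fish small   [F -> fish]

S ⇒ S F small ⇒ S F small F small ⇒ S F small F small F small ⇒ small small fish F small F small F small ⇒ small small fish small west small F small F small ⇒ small small fish small west small fish fish small F small ⇒ small small fish small west small fish fish small fish small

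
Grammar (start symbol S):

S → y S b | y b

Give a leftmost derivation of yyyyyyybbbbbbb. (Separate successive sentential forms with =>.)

S => ySb => yySbb => yyySbbb => yyyySbbbb => yyyyySbbbbb => yyyyyySbbbbbb => yyyyyyybbbbbbb

S => ySb   [S → y S b]
ySb => yySbb   [S → y S b]
yySbb => yyySbbb   [S → y S b]
yyySbbb => yyyySbbbb   [S → y S b]
yyyySbbbb => yyyyySbbbbb   [S → y S b]
yyyyySbbbbb => yyyyyySbbbbbb   [S → y S b]
yyyyyySbbbbbb => yyyyyyybbbbbbb   [S → y b]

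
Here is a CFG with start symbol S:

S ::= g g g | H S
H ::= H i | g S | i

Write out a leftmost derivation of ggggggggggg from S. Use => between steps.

S => HS   [S ::= H S]
HS => gSS   [H ::= g S]
gSS => ggggS   [S ::= g g g]
ggggS => ggggHS   [S ::= H S]
ggggHS => gggggSS   [H ::= g S]
gggggSS => ggggggggS   [S ::= g g g]
ggggggggS => ggggggggggg   [S ::= g g g]

S=>HS=>gSS=>ggggS=>ggggHS=>gggggSS=>ggggggggS=>ggggggggggg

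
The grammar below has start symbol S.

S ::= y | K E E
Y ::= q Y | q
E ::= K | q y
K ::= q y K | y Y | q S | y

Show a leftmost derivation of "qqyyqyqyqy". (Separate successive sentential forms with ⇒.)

S ⇒ KEE   [S ::= K E E]
KEE ⇒ qSEE   [K ::= q S]
qSEE ⇒ qKEEEE   [S ::= K E E]
qKEEEE ⇒ qqSEEEE   [K ::= q S]
qqSEEEE ⇒ qqyEEEE   [S ::= y]
qqyEEEE ⇒ qqyKEEE   [E ::= K]
qqyKEEE ⇒ qqyyEEE   [K ::= y]
qqyyEEE ⇒ qqyyqyEE   [E ::= q y]
qqyyqyEE ⇒ qqyyqyqyE   [E ::= q y]
qqyyqyqyE ⇒ qqyyqyqyqy   [E ::= q y]

S⇒KEE⇒qSEE⇒qKEEEE⇒qqSEEEE⇒qqyEEEE⇒qqyKEEE⇒qqyyEEE⇒qqyyqyEE⇒qqyyqyqyE⇒qqyyqyqyqy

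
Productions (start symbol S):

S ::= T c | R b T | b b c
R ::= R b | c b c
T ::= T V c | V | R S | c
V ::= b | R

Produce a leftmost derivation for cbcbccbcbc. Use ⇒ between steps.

S⇒RbT⇒cbcbT⇒cbcbTVc⇒cbcbcVc⇒cbcbcRc⇒cbcbcRbc⇒cbcbccbcbc

S ⇒ RbT   [S ::= R b T]
RbT ⇒ cbcbT   [R ::= c b c]
cbcbT ⇒ cbcbTVc   [T ::= T V c]
cbcbTVc ⇒ cbcbcVc   [T ::= c]
cbcbcVc ⇒ cbcbcRc   [V ::= R]
cbcbcRc ⇒ cbcbcRbc   [R ::= R b]
cbcbcRbc ⇒ cbcbccbcbc   [R ::= c b c]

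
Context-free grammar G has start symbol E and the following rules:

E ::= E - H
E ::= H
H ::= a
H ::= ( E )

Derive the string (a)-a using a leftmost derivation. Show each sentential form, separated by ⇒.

E ⇒ E-H   [E ::= E - H]
E-H ⇒ H-H   [E ::= H]
H-H ⇒ (E)-H   [H ::= ( E )]
(E)-H ⇒ (H)-H   [E ::= H]
(H)-H ⇒ (a)-H   [H ::= a]
(a)-H ⇒ (a)-a   [H ::= a]

E ⇒ E-H ⇒ H-H ⇒ (E)-H ⇒ (H)-H ⇒ (a)-H ⇒ (a)-a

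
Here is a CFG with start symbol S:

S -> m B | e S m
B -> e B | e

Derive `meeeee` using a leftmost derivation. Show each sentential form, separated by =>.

S=>mB=>meB=>meeB=>meeeB=>meeeeB=>meeeee

S => mB   [S -> m B]
mB => meB   [B -> e B]
meB => meeB   [B -> e B]
meeB => meeeB   [B -> e B]
meeeB => meeeeB   [B -> e B]
meeeeB => meeeee   [B -> e]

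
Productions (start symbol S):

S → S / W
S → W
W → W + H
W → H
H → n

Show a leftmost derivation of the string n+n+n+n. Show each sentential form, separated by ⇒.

S ⇒ W ⇒ W+H ⇒ W+H+H ⇒ W+H+H+H ⇒ H+H+H+H ⇒ n+H+H+H ⇒ n+n+H+H ⇒ n+n+n+H ⇒ n+n+n+n

S ⇒ W   [S → W]
W ⇒ W+H   [W → W + H]
W+H ⇒ W+H+H   [W → W + H]
W+H+H ⇒ W+H+H+H   [W → W + H]
W+H+H+H ⇒ H+H+H+H   [W → H]
H+H+H+H ⇒ n+H+H+H   [H → n]
n+H+H+H ⇒ n+n+H+H   [H → n]
n+n+H+H ⇒ n+n+n+H   [H → n]
n+n+n+H ⇒ n+n+n+n   [H → n]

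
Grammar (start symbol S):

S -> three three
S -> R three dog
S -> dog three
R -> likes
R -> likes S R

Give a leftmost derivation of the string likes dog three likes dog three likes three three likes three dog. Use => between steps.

S => R three dog   [S -> R three dog]
R three dog => likes S R three dog   [R -> likes S R]
likes S R three dog => likes dog three R three dog   [S -> dog three]
likes dog three R three dog => likes dog three likes S R three dog   [R -> likes S R]
likes dog three likes S R three dog => likes dog three likes dog three R three dog   [S -> dog three]
likes dog three likes dog three R three dog => likes dog three likes dog three likes S R three dog   [R -> likes S R]
likes dog three likes dog three likes S R three dog => likes dog three likes dog three likes three three R three dog   [S -> three three]
likes dog three likes dog three likes three three R three dog => likes dog three likes dog three likes three three likes three dog   [R -> likes]

S => R three dog => likes S R three dog => likes dog three R three dog => likes dog three likes S R three dog => likes dog three likes dog three R three dog => likes dog three likes dog three likes S R three dog => likes dog three likes dog three likes three three R three dog => likes dog three likes dog three likes three three likes three dog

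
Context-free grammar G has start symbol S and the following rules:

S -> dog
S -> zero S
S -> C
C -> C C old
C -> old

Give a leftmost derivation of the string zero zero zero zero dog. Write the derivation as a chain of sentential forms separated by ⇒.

S ⇒ zero S   [S -> zero S]
zero S ⇒ zero zero S   [S -> zero S]
zero zero S ⇒ zero zero zero S   [S -> zero S]
zero zero zero S ⇒ zero zero zero zero S   [S -> zero S]
zero zero zero zero S ⇒ zero zero zero zero dog   [S -> dog]

S ⇒ zero S ⇒ zero zero S ⇒ zero zero zero S ⇒ zero zero zero zero S ⇒ zero zero zero zero dog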